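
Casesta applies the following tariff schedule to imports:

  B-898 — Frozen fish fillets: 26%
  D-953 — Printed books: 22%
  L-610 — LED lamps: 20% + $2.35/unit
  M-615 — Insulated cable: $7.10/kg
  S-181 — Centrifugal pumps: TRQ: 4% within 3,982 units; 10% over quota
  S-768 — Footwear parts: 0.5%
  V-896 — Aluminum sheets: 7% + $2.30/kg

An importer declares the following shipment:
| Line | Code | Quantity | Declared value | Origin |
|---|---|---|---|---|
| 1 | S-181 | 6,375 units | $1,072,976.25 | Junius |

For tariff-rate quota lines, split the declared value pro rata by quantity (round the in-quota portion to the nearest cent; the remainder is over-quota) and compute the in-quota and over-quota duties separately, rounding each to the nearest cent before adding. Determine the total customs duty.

$67,085.00

Line 1 (S-181, Junius, 6,375 units, $1,072,976.25):
Code S-181 is under a tariff-rate quota (threshold 3,982 units). In-quota: 3,982 units at 4%; over-quota: 2,393 units at 10%.
Pro-rata value split: in-quota = $1,072,976.25 × 3,982/6,375 = $670,210.42; over-quota = $1,072,976.25 − $670,210.42 = $402,765.83.
In-quota duty = $670,210.42 × 4% = $26,808.42. Over-quota duty = $402,765.83 × 10% = $40,276.58.
Line duty = $26,808.42 + $40,276.58 = $67,085.00.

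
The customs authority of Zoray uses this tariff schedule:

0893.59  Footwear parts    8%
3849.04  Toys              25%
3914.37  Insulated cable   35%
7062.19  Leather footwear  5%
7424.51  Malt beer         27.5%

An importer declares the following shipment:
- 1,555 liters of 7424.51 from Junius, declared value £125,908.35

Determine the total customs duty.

£34,624.80

Line 1 (7424.51, Junius, 1,555 liters, £125,908.35):
Base rate for 7424.51 is 27.5%.
Duty = £125,908.35 × 27.5% = £34,624.80.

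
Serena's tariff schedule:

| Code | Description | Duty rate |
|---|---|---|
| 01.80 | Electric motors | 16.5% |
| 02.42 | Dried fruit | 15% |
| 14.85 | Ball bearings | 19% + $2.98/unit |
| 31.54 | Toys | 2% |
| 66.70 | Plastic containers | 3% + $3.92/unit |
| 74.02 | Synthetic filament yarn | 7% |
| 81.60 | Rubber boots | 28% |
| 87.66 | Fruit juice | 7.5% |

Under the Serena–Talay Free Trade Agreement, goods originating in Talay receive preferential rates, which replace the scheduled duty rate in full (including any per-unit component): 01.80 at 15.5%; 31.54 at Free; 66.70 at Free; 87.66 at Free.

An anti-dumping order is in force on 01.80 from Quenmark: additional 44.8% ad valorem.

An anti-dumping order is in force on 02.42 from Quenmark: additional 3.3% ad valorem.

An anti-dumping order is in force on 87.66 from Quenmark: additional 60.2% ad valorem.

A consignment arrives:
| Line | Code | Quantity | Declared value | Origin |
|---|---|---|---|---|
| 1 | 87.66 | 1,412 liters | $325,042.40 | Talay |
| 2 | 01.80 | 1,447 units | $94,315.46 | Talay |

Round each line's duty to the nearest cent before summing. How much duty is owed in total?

$14,618.90

Line 1 (87.66, Talay, 1,412 liters, $325,042.40):
Base rate for 87.66 is 7.5%.
Origin Talay qualifies under the Serena–Talay agreement and 87.66 is covered: preferential rate Free applies instead.
The additional-duty order on 87.66 targets Quenmark, not Talay; it does not apply.
Duty = $325,042.40 × 0% = $0.00.
Line 2 (01.80, Talay, 1,447 units, $94,315.46):
Base rate for 01.80 is 16.5%.
Origin Talay qualifies under the Serena–Talay agreement and 01.80 is covered: preferential rate 15.5% applies instead.
The additional-duty order on 01.80 targets Quenmark, not Talay; it does not apply.
Duty = $94,315.46 × 15.5% = $14,618.90.
Total = $0.00 + $14,618.90 = $14,618.90.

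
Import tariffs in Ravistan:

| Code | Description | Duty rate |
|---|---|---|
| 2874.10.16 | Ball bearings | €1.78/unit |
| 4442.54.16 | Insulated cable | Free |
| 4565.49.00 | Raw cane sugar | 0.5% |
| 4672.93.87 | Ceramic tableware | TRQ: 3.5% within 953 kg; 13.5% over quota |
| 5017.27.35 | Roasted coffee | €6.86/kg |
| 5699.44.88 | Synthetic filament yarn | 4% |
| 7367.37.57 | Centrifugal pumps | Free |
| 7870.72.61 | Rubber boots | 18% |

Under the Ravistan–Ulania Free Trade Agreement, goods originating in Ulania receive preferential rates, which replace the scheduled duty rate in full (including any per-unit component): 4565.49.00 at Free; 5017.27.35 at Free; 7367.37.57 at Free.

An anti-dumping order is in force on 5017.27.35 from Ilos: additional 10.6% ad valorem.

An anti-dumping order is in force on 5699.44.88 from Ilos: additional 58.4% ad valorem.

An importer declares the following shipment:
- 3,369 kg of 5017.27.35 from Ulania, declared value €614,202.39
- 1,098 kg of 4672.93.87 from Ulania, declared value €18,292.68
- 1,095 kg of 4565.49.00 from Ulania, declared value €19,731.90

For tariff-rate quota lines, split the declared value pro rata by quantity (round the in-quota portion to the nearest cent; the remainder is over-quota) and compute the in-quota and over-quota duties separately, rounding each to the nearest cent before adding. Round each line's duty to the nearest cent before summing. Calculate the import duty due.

Line 1 (5017.27.35, Ulania, 3,369 kg, €614,202.39):
Base rate for 5017.27.35 is €6.86/kg.
Origin Ulania qualifies under the Ravistan–Ulania agreement and 5017.27.35 is covered: preferential rate Free applies instead.
The additional-duty order on 5017.27.35 targets Ilos, not Ulania; it does not apply.
Duty = €614,202.39 × 0% = €0.00.
Line 2 (4672.93.87, Ulania, 1,098 kg, €18,292.68):
Code 4672.93.87 is under a tariff-rate quota (threshold 953 kg). In-quota: 953 kg at 3.5%; over-quota: 145 kg at 13.5%.
Pro-rata value split: in-quota = €18,292.68 × 953/1,098 = €15,876.98; over-quota = €18,292.68 − €15,876.98 = €2,415.70.
In-quota duty = €15,876.98 × 3.5% = €555.69. Over-quota duty = €2,415.70 × 13.5% = €326.12.
Line duty = €555.69 + €326.12 = €881.81.
Line 3 (4565.49.00, Ulania, 1,095 kg, €19,731.90):
Base rate for 4565.49.00 is 0.5%.
Origin Ulania qualifies under the Ravistan–Ulania agreement and 4565.49.00 is covered: preferential rate Free applies instead.
Duty = €19,731.90 × 0% = €0.00.
Total = €0.00 + €881.81 + €0.00 = €881.81.

€881.81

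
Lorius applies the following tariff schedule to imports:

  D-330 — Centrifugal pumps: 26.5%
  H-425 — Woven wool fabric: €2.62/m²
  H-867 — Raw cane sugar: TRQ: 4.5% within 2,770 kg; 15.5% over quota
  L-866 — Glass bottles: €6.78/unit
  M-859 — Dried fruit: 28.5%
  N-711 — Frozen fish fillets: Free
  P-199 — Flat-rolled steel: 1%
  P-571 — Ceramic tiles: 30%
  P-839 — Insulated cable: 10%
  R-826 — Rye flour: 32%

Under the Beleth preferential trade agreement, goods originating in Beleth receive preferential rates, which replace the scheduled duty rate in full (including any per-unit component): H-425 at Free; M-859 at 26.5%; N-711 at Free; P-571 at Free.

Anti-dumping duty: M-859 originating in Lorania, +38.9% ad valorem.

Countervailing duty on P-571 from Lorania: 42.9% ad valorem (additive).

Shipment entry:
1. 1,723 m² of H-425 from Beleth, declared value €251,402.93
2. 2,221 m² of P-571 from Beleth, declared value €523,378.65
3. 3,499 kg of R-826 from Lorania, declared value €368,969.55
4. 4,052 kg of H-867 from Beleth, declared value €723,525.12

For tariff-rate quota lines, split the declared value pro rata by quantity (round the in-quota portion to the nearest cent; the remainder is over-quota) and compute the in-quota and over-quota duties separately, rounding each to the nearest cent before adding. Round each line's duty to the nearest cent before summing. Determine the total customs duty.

€175,809.42

Line 1 (H-425, Beleth, 1,723 m², €251,402.93):
Base rate for H-425 is €2.62/m².
Origin Beleth qualifies under the Lorius–Beleth agreement and H-425 is covered: preferential rate Free applies instead.
Duty = €251,402.93 × 0% = €0.00.
Line 2 (P-571, Beleth, 2,221 m², €523,378.65):
Base rate for P-571 is 30%.
Origin Beleth qualifies under the Lorius–Beleth agreement and P-571 is covered: preferential rate Free applies instead.
The additional-duty order on P-571 targets Lorania, not Beleth; it does not apply.
Duty = €523,378.65 × 0% = €0.00.
Line 3 (R-826, Lorania, 3,499 kg, €368,969.55):
Base rate for R-826 is 32%.
Duty = €368,969.55 × 32% = €118,070.26.
Line 4 (H-867, Beleth, 4,052 kg, €723,525.12):
Code H-867 is under a tariff-rate quota (threshold 2,770 kg). In-quota: 2,770 kg at 4.5%; over-quota: 1,282 kg at 15.5%.
Pro-rata value split: in-quota = €723,525.12 × 2,770/4,052 = €494,611.20; over-quota = €723,525.12 − €494,611.20 = €228,913.92.
In-quota duty = €494,611.20 × 4.5% = €22,257.50. Over-quota duty = €228,913.92 × 15.5% = €35,481.66.
Line duty = €22,257.50 + €35,481.66 = €57,739.16.
Total = €0.00 + €0.00 + €118,070.26 + €57,739.16 = €175,809.42.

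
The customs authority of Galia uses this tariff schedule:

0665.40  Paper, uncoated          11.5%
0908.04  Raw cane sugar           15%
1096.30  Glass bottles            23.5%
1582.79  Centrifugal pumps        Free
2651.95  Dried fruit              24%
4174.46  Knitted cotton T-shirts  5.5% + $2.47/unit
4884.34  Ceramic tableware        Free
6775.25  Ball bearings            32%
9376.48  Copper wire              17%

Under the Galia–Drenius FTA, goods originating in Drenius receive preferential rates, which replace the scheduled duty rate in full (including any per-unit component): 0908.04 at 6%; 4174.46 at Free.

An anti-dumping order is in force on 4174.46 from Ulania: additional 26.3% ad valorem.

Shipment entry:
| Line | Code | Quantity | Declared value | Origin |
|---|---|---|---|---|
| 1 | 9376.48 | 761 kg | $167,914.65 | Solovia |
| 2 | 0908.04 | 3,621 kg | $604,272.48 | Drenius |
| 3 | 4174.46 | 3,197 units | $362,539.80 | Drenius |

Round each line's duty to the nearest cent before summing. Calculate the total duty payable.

Line 1 (9376.48, Solovia, 761 kg, $167,914.65):
Base rate for 9376.48 is 17%.
Duty = $167,914.65 × 17% = $28,545.49.
Line 2 (0908.04, Drenius, 3,621 kg, $604,272.48):
Base rate for 0908.04 is 15%.
Origin Drenius qualifies under the Galia–Drenius agreement and 0908.04 is covered: preferential rate 6% applies instead.
Duty = $604,272.48 × 6% = $36,256.35.
Line 3 (4174.46, Drenius, 3,197 units, $362,539.80):
Base rate for 4174.46 is 5.5% + $2.47/unit.
Origin Drenius qualifies under the Galia–Drenius agreement and 4174.46 is covered: preferential rate Free applies instead.
The additional-duty order on 4174.46 targets Ulania, not Drenius; it does not apply.
Duty = $362,539.80 × 0% = $0.00.
Total = $28,545.49 + $36,256.35 + $0.00 = $64,801.84.

$64,801.84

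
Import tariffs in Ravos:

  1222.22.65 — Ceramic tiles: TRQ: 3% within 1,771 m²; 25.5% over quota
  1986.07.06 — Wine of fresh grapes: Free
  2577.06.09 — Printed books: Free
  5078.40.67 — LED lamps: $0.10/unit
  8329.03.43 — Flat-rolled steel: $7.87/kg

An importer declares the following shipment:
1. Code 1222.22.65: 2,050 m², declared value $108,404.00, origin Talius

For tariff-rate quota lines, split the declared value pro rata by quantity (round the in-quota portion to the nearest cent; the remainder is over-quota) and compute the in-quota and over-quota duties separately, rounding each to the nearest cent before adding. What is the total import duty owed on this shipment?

$6,571.66

Line 1 (1222.22.65, Talius, 2,050 m², $108,404.00):
Code 1222.22.65 is under a tariff-rate quota (threshold 1,771 m²). In-quota: 1,771 m² at 3%; over-quota: 279 m² at 25.5%.
Pro-rata value split: in-quota = $108,404.00 × 1,771/2,050 = $93,650.48; over-quota = $108,404.00 − $93,650.48 = $14,753.52.
In-quota duty = $93,650.48 × 3% = $2,809.51. Over-quota duty = $14,753.52 × 25.5% = $3,762.15.
Line duty = $2,809.51 + $3,762.15 = $6,571.66.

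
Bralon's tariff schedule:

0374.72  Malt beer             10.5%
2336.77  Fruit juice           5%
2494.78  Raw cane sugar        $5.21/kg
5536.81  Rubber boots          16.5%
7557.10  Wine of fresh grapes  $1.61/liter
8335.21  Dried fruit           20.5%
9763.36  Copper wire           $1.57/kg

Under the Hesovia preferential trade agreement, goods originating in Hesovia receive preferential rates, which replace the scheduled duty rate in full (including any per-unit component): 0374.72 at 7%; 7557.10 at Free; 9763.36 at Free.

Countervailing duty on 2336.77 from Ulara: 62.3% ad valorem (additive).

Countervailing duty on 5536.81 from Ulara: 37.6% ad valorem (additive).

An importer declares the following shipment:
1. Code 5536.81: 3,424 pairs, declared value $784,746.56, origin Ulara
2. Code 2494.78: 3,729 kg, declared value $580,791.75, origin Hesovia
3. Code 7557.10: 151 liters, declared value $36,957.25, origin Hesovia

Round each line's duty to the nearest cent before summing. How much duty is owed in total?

$443,975.98

Line 1 (5536.81, Ulara, 3,424 pairs, $784,746.56):
Base rate for 5536.81 is 16.5%.
Additional duty on 5536.81 from Ulara: +37.6%. Applied ad valorem rate: 16.5% + 37.6% = 54.1%.
Duty = $784,746.56 × 54.1% = $424,547.89.
Line 2 (2494.78, Hesovia, 3,729 kg, $580,791.75):
Base rate for 2494.78 is $5.21/kg.
Origin Hesovia is the FTA partner but 2494.78 is not on the preference list; base rate stands.
Duty = 3,729 × $5.21 = $19,428.09.
Line 3 (7557.10, Hesovia, 151 liters, $36,957.25):
Base rate for 7557.10 is $1.61/liter.
Origin Hesovia qualifies under the Bralon–Hesovia agreement and 7557.10 is covered: preferential rate Free applies instead.
Duty = $36,957.25 × 0% = $0.00.
Total = $424,547.89 + $19,428.09 + $0.00 = $443,975.98.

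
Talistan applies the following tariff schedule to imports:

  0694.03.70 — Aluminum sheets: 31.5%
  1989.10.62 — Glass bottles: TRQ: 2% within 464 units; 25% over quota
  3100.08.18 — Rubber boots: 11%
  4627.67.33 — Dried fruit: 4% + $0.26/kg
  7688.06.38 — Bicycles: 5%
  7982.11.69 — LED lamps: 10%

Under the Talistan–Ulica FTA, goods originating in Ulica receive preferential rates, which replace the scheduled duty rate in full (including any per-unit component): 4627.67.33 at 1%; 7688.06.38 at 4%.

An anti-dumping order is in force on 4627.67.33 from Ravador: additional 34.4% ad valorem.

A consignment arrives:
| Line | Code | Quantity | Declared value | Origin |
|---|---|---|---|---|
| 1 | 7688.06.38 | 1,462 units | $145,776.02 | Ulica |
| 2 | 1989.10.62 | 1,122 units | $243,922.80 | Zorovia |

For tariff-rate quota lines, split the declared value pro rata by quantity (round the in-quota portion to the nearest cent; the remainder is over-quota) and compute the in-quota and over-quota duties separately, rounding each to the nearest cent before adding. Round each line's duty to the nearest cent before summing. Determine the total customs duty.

Line 1 (7688.06.38, Ulica, 1,462 units, $145,776.02):
Base rate for 7688.06.38 is 5%.
Origin Ulica qualifies under the Talistan–Ulica agreement and 7688.06.38 is covered: preferential rate 4% applies instead.
Duty = $145,776.02 × 4% = $5,831.04.
Line 2 (1989.10.62, Zorovia, 1,122 units, $243,922.80):
Code 1989.10.62 is under a tariff-rate quota (threshold 464 units). In-quota: 464 units at 2%; over-quota: 658 units at 25%.
Pro-rata value split: in-quota = $243,922.80 × 464/1,122 = $100,873.60; over-quota = $243,922.80 − $100,873.60 = $143,049.20.
In-quota duty = $100,873.60 × 2% = $2,017.47. Over-quota duty = $143,049.20 × 25% = $35,762.30.
Line duty = $2,017.47 + $35,762.30 = $37,779.77.
Total = $5,831.04 + $37,779.77 = $43,610.81.

$43,610.81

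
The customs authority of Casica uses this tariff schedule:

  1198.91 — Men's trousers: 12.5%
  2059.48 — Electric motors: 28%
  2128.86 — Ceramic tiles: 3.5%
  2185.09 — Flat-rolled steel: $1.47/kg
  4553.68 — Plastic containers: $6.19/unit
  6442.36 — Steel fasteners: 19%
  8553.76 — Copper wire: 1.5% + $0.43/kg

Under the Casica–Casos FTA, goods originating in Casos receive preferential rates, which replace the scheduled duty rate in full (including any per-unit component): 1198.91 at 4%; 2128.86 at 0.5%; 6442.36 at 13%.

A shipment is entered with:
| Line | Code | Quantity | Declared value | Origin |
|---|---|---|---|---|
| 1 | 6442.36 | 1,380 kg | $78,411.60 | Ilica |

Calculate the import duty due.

$14,898.20

Line 1 (6442.36, Ilica, 1,380 kg, $78,411.60):
Base rate for 6442.36 is 19%.
6442.36 has an FTA preferential rate, but origin Ilica is not Casos; base rate stands.
Duty = $78,411.60 × 19% = $14,898.20.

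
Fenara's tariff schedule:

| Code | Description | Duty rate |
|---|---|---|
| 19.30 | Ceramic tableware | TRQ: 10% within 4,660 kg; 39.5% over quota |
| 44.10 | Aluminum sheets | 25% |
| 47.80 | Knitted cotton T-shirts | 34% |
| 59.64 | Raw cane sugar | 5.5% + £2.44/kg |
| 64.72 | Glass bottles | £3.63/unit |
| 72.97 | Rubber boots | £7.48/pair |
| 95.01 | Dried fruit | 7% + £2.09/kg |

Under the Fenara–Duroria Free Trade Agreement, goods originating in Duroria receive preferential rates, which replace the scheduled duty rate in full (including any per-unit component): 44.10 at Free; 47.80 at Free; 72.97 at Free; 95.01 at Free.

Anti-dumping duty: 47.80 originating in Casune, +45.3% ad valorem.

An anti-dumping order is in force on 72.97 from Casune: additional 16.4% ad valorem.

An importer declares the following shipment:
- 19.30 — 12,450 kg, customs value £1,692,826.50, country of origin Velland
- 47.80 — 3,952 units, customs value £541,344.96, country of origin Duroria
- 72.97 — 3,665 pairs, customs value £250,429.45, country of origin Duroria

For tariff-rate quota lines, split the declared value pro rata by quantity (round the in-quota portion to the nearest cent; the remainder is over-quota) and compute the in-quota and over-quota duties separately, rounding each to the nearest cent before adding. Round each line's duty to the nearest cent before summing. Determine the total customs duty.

£481,748.51

Line 1 (19.30, Velland, 12,450 kg, £1,692,826.50):
Code 19.30 is under a tariff-rate quota (threshold 4,660 kg). In-quota: 4,660 kg at 10%; over-quota: 7,790 kg at 39.5%.
Pro-rata value split: in-quota = £1,692,826.50 × 4,660/12,450 = £633,620.20; over-quota = £1,692,826.50 − £633,620.20 = £1,059,206.30.
In-quota duty = £633,620.20 × 10% = £63,362.02. Over-quota duty = £1,059,206.30 × 39.5% = £418,386.49.
Line duty = £63,362.02 + £418,386.49 = £481,748.51.
Line 2 (47.80, Duroria, 3,952 units, £541,344.96):
Base rate for 47.80 is 34%.
Origin Duroria qualifies under the Fenara–Duroria agreement and 47.80 is covered: preferential rate Free applies instead.
The additional-duty order on 47.80 targets Casune, not Duroria; it does not apply.
Duty = £541,344.96 × 0% = £0.00.
Line 3 (72.97, Duroria, 3,665 pairs, £250,429.45):
Base rate for 72.97 is £7.48/pair.
Origin Duroria qualifies under the Fenara–Duroria agreement and 72.97 is covered: preferential rate Free applies instead.
The additional-duty order on 72.97 targets Casune, not Duroria; it does not apply.
Duty = £250,429.45 × 0% = £0.00.
Total = £481,748.51 + £0.00 + £0.00 = £481,748.51.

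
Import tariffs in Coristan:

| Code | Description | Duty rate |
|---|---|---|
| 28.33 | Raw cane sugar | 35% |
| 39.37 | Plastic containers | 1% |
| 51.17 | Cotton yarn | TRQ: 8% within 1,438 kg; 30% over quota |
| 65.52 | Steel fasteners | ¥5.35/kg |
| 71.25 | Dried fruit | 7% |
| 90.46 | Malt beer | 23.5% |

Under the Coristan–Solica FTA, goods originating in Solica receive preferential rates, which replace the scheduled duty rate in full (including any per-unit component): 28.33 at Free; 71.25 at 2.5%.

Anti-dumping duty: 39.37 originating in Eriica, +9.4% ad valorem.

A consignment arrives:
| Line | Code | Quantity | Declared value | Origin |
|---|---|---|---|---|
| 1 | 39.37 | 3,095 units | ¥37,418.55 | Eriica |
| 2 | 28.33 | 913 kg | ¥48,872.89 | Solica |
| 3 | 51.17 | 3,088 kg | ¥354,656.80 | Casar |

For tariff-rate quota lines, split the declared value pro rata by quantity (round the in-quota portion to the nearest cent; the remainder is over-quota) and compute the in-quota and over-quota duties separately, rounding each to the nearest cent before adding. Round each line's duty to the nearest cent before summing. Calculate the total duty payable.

¥73,954.62

Line 1 (39.37, Eriica, 3,095 units, ¥37,418.55):
Base rate for 39.37 is 1%.
Additional duty on 39.37 from Eriica: +9.4%. Applied ad valorem rate: 1% + 9.4% = 10.4%.
Duty = ¥37,418.55 × 10.4% = ¥3,891.53.
Line 2 (28.33, Solica, 913 kg, ¥48,872.89):
Base rate for 28.33 is 35%.
Origin Solica qualifies under the Coristan–Solica agreement and 28.33 is covered: preferential rate Free applies instead.
Duty = ¥48,872.89 × 0% = ¥0.00.
Line 3 (51.17, Casar, 3,088 kg, ¥354,656.80):
Code 51.17 is under a tariff-rate quota (threshold 1,438 kg). In-quota: 1,438 kg at 8%; over-quota: 1,650 kg at 30%.
Pro-rata value split: in-quota = ¥354,656.80 × 1,438/3,088 = ¥165,154.30; over-quota = ¥354,656.80 − ¥165,154.30 = ¥189,502.50.
In-quota duty = ¥165,154.30 × 8% = ¥13,212.34. Over-quota duty = ¥189,502.50 × 30% = ¥56,850.75.
Line duty = ¥13,212.34 + ¥56,850.75 = ¥70,063.09.
Total = ¥3,891.53 + ¥0.00 + ¥70,063.09 = ¥73,954.62.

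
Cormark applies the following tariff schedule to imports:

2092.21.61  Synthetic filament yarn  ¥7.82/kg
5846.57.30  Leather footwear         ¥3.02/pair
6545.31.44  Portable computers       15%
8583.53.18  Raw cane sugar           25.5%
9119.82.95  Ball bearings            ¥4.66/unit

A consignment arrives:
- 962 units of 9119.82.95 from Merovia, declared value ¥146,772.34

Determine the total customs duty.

Line 1 (9119.82.95, Merovia, 962 units, ¥146,772.34):
Base rate for 9119.82.95 is ¥4.66/unit.
Duty = 962 × ¥4.66 = ¥4,482.92.

¥4,482.92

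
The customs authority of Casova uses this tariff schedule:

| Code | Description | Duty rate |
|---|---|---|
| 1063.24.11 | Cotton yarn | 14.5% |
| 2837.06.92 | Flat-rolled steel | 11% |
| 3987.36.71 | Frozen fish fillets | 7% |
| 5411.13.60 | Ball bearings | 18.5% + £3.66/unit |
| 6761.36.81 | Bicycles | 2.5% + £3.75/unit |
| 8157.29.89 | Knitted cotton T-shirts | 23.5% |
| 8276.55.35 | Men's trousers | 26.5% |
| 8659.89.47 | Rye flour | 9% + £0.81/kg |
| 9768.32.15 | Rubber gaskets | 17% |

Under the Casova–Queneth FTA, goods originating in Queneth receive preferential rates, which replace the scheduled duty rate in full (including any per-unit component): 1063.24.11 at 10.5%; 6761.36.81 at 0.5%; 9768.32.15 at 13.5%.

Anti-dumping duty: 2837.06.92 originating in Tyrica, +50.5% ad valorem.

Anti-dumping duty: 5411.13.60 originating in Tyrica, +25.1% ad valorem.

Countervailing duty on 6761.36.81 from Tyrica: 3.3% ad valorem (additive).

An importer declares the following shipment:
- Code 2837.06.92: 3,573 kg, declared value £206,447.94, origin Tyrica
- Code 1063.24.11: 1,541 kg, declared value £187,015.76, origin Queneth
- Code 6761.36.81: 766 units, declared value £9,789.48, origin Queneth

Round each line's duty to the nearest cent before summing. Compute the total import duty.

£146,651.08

Line 1 (2837.06.92, Tyrica, 3,573 kg, £206,447.94):
Base rate for 2837.06.92 is 11%.
Additional duty on 2837.06.92 from Tyrica: +50.5%. Applied ad valorem rate: 11% + 50.5% = 61.5%.
Duty = £206,447.94 × 61.5% = £126,965.48.
Line 2 (1063.24.11, Queneth, 1,541 kg, £187,015.76):
Base rate for 1063.24.11 is 14.5%.
Origin Queneth qualifies under the Casova–Queneth agreement and 1063.24.11 is covered: preferential rate 10.5% applies instead.
Duty = £187,015.76 × 10.5% = £19,636.65.
Line 3 (6761.36.81, Queneth, 766 units, £9,789.48):
Base rate for 6761.36.81 is 2.5% + £3.75/unit.
Origin Queneth qualifies under the Casova–Queneth agreement and 6761.36.81 is covered: preferential rate 0.5% applies instead.
The additional-duty order on 6761.36.81 targets Tyrica, not Queneth; it does not apply.
Duty = £9,789.48 × 0.5% = £48.95.
Total = £126,965.48 + £19,636.65 + £48.95 = £146,651.08.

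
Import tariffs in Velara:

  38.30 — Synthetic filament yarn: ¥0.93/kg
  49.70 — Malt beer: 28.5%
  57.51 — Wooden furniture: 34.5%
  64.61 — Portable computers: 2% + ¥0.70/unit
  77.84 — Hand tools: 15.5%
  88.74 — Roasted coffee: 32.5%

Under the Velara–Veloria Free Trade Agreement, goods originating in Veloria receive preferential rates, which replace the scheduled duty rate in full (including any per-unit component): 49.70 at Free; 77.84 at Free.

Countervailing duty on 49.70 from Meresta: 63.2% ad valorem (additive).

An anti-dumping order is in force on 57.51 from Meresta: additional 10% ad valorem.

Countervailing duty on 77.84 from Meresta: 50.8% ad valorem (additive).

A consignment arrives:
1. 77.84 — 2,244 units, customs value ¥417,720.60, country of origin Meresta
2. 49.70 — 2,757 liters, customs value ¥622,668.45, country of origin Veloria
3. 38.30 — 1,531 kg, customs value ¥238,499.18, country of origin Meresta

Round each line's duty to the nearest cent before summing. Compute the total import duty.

¥278,372.59

Line 1 (77.84, Meresta, 2,244 units, ¥417,720.60):
Base rate for 77.84 is 15.5%.
77.84 has an FTA preferential rate, but origin Meresta is not Veloria; base rate stands.
Additional duty on 77.84 from Meresta: +50.8%. Applied ad valorem rate: 15.5% + 50.8% = 66.3%.
Duty = ¥417,720.60 × 66.3% = ¥276,948.76.
Line 2 (49.70, Veloria, 2,757 liters, ¥622,668.45):
Base rate for 49.70 is 28.5%.
Origin Veloria qualifies under the Velara–Veloria agreement and 49.70 is covered: preferential rate Free applies instead.
The additional-duty order on 49.70 targets Meresta, not Veloria; it does not apply.
Duty = ¥622,668.45 × 0% = ¥0.00.
Line 3 (38.30, Meresta, 1,531 kg, ¥238,499.18):
Base rate for 38.30 is ¥0.93/kg.
Duty = 1,531 × ¥0.93 = ¥1,423.83.
Total = ¥276,948.76 + ¥0.00 + ¥1,423.83 = ¥278,372.59.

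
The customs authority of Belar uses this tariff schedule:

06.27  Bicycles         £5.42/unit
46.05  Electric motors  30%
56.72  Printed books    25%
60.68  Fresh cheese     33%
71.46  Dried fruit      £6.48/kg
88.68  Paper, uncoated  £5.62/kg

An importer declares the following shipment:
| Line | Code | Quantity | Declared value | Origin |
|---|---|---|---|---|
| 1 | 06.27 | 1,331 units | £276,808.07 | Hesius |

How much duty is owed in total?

Line 1 (06.27, Hesius, 1,331 units, £276,808.07):
Base rate for 06.27 is £5.42/unit.
Duty = 1,331 × £5.42 = £7,214.02.

£7,214.02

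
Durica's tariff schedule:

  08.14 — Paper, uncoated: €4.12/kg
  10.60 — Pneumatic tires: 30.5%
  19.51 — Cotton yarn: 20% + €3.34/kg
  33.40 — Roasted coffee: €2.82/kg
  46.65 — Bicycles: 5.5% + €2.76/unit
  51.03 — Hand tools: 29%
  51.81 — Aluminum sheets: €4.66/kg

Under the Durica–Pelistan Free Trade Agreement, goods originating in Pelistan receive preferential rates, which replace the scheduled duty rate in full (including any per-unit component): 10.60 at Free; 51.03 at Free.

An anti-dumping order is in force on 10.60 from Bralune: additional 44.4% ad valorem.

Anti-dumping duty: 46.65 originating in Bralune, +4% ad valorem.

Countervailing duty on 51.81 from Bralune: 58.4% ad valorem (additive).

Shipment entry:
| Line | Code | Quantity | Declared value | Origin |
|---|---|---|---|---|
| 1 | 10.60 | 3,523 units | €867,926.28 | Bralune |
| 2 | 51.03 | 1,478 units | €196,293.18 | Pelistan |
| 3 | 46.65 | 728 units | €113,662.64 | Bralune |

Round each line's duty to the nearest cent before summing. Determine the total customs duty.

€662,884.01

Line 1 (10.60, Bralune, 3,523 units, €867,926.28):
Base rate for 10.60 is 30.5%.
10.60 has an FTA preferential rate, but origin Bralune is not Pelistan; base rate stands.
Additional duty on 10.60 from Bralune: +44.4%. Applied ad valorem rate: 30.5% + 44.4% = 74.9%.
Duty = €867,926.28 × 74.9% = €650,076.78.
Line 2 (51.03, Pelistan, 1,478 units, €196,293.18):
Base rate for 51.03 is 29%.
Origin Pelistan qualifies under the Durica–Pelistan agreement and 51.03 is covered: preferential rate Free applies instead.
Duty = €196,293.18 × 0% = €0.00.
Line 3 (46.65, Bralune, 728 units, €113,662.64):
Base rate for 46.65 is 5.5% + €2.76/unit.
Additional duty on 46.65 from Bralune: +4%. Applied ad valorem rate: 5.5% + 4% = 9.5%.
Duty = €113,662.64 × 9.5% + 728 × €2.76 = €12,807.23.
Total = €650,076.78 + €0.00 + €12,807.23 = €662,884.01.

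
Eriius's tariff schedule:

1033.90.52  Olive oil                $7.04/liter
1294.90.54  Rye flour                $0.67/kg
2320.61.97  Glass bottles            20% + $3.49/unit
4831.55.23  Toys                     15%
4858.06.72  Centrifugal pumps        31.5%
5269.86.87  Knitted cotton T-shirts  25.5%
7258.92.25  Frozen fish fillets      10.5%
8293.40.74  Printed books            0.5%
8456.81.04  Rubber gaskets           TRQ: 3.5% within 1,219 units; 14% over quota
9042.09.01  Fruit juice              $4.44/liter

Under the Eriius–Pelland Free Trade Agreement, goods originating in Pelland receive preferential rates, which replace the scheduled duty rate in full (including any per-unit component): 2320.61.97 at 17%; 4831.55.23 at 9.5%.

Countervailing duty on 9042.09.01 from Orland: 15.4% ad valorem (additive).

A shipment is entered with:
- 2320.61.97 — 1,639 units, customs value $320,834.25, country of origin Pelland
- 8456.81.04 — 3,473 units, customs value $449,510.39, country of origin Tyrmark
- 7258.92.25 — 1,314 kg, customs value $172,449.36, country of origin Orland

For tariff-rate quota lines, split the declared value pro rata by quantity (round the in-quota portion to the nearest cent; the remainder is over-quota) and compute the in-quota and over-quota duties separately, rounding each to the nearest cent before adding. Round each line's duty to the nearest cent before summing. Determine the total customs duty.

Line 1 (2320.61.97, Pelland, 1,639 units, $320,834.25):
Base rate for 2320.61.97 is 20% + $3.49/unit.
Origin Pelland qualifies under the Eriius–Pelland agreement and 2320.61.97 is covered: preferential rate 17% applies instead.
Duty = $320,834.25 × 17% = $54,541.82.
Line 2 (8456.81.04, Tyrmark, 3,473 units, $449,510.39):
Code 8456.81.04 is under a tariff-rate quota (threshold 1,219 units). In-quota: 1,219 units at 3.5%; over-quota: 2,254 units at 14%.
Pro-rata value split: in-quota = $449,510.39 × 1,219/3,473 = $157,775.17; over-quota = $449,510.39 − $157,775.17 = $291,735.22.
In-quota duty = $157,775.17 × 3.5% = $5,522.13. Over-quota duty = $291,735.22 × 14% = $40,842.93.
Line duty = $5,522.13 + $40,842.93 = $46,365.06.
Line 3 (7258.92.25, Orland, 1,314 kg, $172,449.36):
Base rate for 7258.92.25 is 10.5%.
Duty = $172,449.36 × 10.5% = $18,107.18.
Total = $54,541.82 + $46,365.06 + $18,107.18 = $119,014.06.

$119,014.06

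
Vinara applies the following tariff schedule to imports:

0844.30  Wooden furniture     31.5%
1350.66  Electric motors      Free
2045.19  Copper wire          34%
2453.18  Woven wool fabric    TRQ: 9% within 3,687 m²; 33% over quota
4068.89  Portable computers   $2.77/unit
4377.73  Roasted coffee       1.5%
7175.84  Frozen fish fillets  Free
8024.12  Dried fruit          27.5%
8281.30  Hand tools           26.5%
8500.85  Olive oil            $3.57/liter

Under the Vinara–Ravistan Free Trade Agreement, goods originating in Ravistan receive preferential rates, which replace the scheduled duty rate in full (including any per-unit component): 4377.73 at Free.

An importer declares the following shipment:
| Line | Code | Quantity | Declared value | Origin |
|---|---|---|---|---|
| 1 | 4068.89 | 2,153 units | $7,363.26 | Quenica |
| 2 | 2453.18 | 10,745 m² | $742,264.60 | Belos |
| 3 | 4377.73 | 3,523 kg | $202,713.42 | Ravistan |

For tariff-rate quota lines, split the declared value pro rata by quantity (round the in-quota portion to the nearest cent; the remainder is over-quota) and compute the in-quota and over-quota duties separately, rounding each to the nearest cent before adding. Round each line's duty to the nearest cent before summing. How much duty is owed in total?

Line 1 (4068.89, Quenica, 2,153 units, $7,363.26):
Base rate for 4068.89 is $2.77/unit.
Duty = 2,153 × $2.77 = $5,963.81.
Line 2 (2453.18, Belos, 10,745 m², $742,264.60):
Code 2453.18 is under a tariff-rate quota (threshold 3,687 m²). In-quota: 3,687 m² at 9%; over-quota: 7,058 m² at 33%.
Pro-rata value split: in-quota = $742,264.60 × 3,687/10,745 = $254,697.96; over-quota = $742,264.60 − $254,697.96 = $487,566.64.
In-quota duty = $254,697.96 × 9% = $22,922.82. Over-quota duty = $487,566.64 × 33% = $160,896.99.
Line duty = $22,922.82 + $160,896.99 = $183,819.81.
Line 3 (4377.73, Ravistan, 3,523 kg, $202,713.42):
Base rate for 4377.73 is 1.5%.
Origin Ravistan qualifies under the Vinara–Ravistan agreement and 4377.73 is covered: preferential rate Free applies instead.
Duty = $202,713.42 × 0% = $0.00.
Total = $5,963.81 + $183,819.81 + $0.00 = $189,783.62.

$189,783.62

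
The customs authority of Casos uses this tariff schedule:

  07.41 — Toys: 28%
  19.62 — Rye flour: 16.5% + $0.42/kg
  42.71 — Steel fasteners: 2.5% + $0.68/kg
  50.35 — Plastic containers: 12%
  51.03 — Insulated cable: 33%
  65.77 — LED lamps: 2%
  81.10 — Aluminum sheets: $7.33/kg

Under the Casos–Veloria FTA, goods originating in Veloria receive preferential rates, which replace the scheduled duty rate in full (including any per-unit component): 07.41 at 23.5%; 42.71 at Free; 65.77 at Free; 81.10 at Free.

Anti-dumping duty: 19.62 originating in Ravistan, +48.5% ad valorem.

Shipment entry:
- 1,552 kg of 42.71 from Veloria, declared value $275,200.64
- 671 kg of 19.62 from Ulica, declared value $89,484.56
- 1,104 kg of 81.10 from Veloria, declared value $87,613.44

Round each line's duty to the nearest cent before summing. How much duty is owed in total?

$15,046.77

Line 1 (42.71, Veloria, 1,552 kg, $275,200.64):
Base rate for 42.71 is 2.5% + $0.68/kg.
Origin Veloria qualifies under the Casos–Veloria agreement and 42.71 is covered: preferential rate Free applies instead.
Duty = $275,200.64 × 0% = $0.00.
Line 2 (19.62, Ulica, 671 kg, $89,484.56):
Base rate for 19.62 is 16.5% + $0.42/kg.
The additional-duty order on 19.62 targets Ravistan, not Ulica; it does not apply.
Duty = $89,484.56 × 16.5% + 671 × $0.42 = $15,046.77.
Line 3 (81.10, Veloria, 1,104 kg, $87,613.44):
Base rate for 81.10 is $7.33/kg.
Origin Veloria qualifies under the Casos–Veloria agreement and 81.10 is covered: preferential rate Free applies instead.
Duty = $87,613.44 × 0% = $0.00.
Total = $0.00 + $15,046.77 + $0.00 = $15,046.77.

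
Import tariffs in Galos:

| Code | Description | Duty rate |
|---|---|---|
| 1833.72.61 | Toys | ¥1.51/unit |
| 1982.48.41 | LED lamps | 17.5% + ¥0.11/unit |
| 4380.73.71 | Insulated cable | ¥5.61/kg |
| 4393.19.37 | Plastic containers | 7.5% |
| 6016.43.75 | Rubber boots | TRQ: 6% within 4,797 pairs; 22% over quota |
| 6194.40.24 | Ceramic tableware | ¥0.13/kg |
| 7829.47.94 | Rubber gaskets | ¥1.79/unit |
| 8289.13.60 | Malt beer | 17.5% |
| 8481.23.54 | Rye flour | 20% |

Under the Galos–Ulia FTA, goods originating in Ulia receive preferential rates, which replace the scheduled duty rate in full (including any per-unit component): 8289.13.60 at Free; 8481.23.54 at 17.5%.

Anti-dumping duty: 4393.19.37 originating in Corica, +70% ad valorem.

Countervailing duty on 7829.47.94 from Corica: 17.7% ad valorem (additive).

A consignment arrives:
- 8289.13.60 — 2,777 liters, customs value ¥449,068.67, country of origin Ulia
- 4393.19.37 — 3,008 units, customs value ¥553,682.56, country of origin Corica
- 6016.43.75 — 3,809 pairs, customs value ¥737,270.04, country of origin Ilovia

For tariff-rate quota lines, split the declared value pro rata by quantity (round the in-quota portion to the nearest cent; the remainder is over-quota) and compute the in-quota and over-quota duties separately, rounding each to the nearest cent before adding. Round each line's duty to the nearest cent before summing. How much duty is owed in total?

¥473,340.18

Line 1 (8289.13.60, Ulia, 2,777 liters, ¥449,068.67):
Base rate for 8289.13.60 is 17.5%.
Origin Ulia qualifies under the Galos–Ulia agreement and 8289.13.60 is covered: preferential rate Free applies instead.
Duty = ¥449,068.67 × 0% = ¥0.00.
Line 2 (4393.19.37, Corica, 3,008 units, ¥553,682.56):
Base rate for 4393.19.37 is 7.5%.
Additional duty on 4393.19.37 from Corica: +70%. Applied ad valorem rate: 7.5% + 70% = 77.5%.
Duty = ¥553,682.56 × 77.5% = ¥429,103.98.
Line 3 (6016.43.75, Ilovia, 3,809 pairs, ¥737,270.04):
Code 6016.43.75 is under a tariff-rate quota (threshold 4,797 pairs). Quantity 3,809 pairs is within the quota, so the in-quota rate 6% applies to the full value.
Duty = ¥737,270.04 × 6% = ¥44,236.20.
Total = ¥0.00 + ¥429,103.98 + ¥44,236.20 = ¥473,340.18.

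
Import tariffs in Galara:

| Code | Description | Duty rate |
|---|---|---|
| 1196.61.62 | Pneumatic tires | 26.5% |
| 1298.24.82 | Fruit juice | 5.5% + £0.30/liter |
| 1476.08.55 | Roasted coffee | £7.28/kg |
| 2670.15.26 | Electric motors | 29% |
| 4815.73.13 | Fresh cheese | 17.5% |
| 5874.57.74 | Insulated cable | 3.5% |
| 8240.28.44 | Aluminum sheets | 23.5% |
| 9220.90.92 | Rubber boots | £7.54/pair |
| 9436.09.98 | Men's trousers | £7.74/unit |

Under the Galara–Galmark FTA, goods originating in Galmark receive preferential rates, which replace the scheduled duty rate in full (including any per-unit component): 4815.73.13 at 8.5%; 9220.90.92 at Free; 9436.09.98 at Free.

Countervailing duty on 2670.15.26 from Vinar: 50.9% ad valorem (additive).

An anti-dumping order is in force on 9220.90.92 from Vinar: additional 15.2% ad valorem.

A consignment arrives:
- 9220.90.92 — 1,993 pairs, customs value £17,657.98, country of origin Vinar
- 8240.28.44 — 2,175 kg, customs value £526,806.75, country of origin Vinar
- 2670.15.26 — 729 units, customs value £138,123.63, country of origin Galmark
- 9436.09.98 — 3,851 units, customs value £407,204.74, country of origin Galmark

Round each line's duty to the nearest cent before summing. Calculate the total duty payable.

£181,566.67

Line 1 (9220.90.92, Vinar, 1,993 pairs, £17,657.98):
Base rate for 9220.90.92 is £7.54/pair.
9220.90.92 has an FTA preferential rate, but origin Vinar is not Galmark; base rate stands.
Additional duty on 9220.90.92 from Vinar: +15.2% ad valorem. Applied ad valorem rate = 15.2%.
Duty = £17,657.98 × 15.2% + 1,993 × £7.54 = £17,711.23.
Line 2 (8240.28.44, Vinar, 2,175 kg, £526,806.75):
Base rate for 8240.28.44 is 23.5%.
Duty = £526,806.75 × 23.5% = £123,799.59.
Line 3 (2670.15.26, Galmark, 729 units, £138,123.63):
Base rate for 2670.15.26 is 29%.
Origin Galmark is the FTA partner but 2670.15.26 is not on the preference list; base rate stands.
The additional-duty order on 2670.15.26 targets Vinar, not Galmark; it does not apply.
Duty = £138,123.63 × 29% = £40,055.85.
Line 4 (9436.09.98, Galmark, 3,851 units, £407,204.74):
Base rate for 9436.09.98 is £7.74/unit.
Origin Galmark qualifies under the Galara–Galmark agreement and 9436.09.98 is covered: preferential rate Free applies instead.
Duty = £407,204.74 × 0% = £0.00.
Total = £17,711.23 + £123,799.59 + £40,055.85 + £0.00 = £181,566.67.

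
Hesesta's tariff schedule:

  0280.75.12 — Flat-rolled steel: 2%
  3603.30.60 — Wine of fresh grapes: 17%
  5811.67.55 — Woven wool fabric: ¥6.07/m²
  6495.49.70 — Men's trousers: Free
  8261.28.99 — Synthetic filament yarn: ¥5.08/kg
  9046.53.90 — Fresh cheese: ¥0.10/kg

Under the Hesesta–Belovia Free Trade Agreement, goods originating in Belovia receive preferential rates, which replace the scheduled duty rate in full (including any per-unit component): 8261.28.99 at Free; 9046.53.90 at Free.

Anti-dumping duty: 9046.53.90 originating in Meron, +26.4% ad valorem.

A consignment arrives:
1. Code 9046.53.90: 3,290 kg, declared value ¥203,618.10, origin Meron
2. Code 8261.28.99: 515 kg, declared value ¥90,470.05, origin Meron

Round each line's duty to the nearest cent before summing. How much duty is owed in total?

¥56,700.38

Line 1 (9046.53.90, Meron, 3,290 kg, ¥203,618.10):
Base rate for 9046.53.90 is ¥0.10/kg.
9046.53.90 has an FTA preferential rate, but origin Meron is not Belovia; base rate stands.
Additional duty on 9046.53.90 from Meron: +26.4% ad valorem. Applied ad valorem rate = 26.4%.
Duty = ¥203,618.10 × 26.4% + 3,290 × ¥0.10 = ¥54,084.18.
Line 2 (8261.28.99, Meron, 515 kg, ¥90,470.05):
Base rate for 8261.28.99 is ¥5.08/kg.
8261.28.99 has an FTA preferential rate, but origin Meron is not Belovia; base rate stands.
Duty = 515 × ¥5.08 = ¥2,616.20.
Total = ¥54,084.18 + ¥2,616.20 = ¥56,700.38.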